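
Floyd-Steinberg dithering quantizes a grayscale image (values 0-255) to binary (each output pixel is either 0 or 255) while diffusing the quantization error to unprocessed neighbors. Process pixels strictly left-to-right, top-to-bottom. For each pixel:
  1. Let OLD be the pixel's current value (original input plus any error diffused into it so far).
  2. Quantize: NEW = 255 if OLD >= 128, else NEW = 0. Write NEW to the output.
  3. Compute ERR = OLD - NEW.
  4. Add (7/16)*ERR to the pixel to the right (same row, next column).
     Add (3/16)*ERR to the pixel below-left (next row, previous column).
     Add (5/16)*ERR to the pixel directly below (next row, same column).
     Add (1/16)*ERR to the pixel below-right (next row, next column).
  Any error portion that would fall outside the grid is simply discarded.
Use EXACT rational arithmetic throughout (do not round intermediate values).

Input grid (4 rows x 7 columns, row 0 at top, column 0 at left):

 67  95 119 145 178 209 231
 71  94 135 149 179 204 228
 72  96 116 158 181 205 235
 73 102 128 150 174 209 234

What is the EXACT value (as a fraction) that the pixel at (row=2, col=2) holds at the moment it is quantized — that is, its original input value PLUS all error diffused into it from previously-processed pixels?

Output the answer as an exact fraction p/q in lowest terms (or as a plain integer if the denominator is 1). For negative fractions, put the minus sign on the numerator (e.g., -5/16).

(0,0): OLD=67 → NEW=0, ERR=67
(0,1): OLD=1989/16 → NEW=0, ERR=1989/16
(0,2): OLD=44387/256 → NEW=255, ERR=-20893/256
(0,3): OLD=447669/4096 → NEW=0, ERR=447669/4096
(0,4): OLD=14799091/65536 → NEW=255, ERR=-1912589/65536
(0,5): OLD=205764261/1048576 → NEW=255, ERR=-61622619/1048576
(0,6): OLD=3444178563/16777216 → NEW=255, ERR=-834011517/16777216
(1,0): OLD=29503/256 → NEW=0, ERR=29503/256
(1,1): OLD=352569/2048 → NEW=255, ERR=-169671/2048
(1,2): OLD=6652717/65536 → NEW=0, ERR=6652717/65536
(1,3): OLD=56883497/262144 → NEW=255, ERR=-9963223/262144
(1,4): OLD=2500879707/16777216 → NEW=255, ERR=-1777310373/16777216
(1,5): OLD=17199096779/134217728 → NEW=255, ERR=-17026423861/134217728
(1,6): OLD=329193148805/2147483648 → NEW=255, ERR=-218415181435/2147483648
(2,0): OLD=3030403/32768 → NEW=0, ERR=3030403/32768
(2,1): OLD=143452497/1048576 → NEW=255, ERR=-123934383/1048576
(2,2): OLD=1404403507/16777216 → NEW=0, ERR=1404403507/16777216
Target (2,2): original=116, with diffused error = 1404403507/16777216

Answer: 1404403507/16777216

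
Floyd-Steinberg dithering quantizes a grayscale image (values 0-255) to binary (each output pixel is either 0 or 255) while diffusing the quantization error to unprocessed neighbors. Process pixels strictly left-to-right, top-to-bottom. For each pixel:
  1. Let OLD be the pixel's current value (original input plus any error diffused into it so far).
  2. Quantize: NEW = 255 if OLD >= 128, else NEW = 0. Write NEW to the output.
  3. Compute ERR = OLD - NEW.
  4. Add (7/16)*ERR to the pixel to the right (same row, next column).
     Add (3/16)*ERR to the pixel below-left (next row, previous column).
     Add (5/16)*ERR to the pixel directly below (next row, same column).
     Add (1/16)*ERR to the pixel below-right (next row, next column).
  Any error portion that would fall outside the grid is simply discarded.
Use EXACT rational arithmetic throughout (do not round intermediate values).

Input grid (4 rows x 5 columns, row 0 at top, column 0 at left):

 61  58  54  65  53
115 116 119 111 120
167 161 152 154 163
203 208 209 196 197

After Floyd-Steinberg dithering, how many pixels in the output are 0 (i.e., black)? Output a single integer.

(0,0): OLD=61 → NEW=0, ERR=61
(0,1): OLD=1355/16 → NEW=0, ERR=1355/16
(0,2): OLD=23309/256 → NEW=0, ERR=23309/256
(0,3): OLD=429403/4096 → NEW=0, ERR=429403/4096
(0,4): OLD=6479229/65536 → NEW=0, ERR=6479229/65536
(1,0): OLD=38385/256 → NEW=255, ERR=-26895/256
(1,1): OLD=240407/2048 → NEW=0, ERR=240407/2048
(1,2): OLD=14664291/65536 → NEW=255, ERR=-2047389/65536
(1,3): OLD=40454311/262144 → NEW=255, ERR=-26392409/262144
(1,4): OLD=475635989/4194304 → NEW=0, ERR=475635989/4194304
(2,0): OLD=5117677/32768 → NEW=255, ERR=-3238163/32768
(2,1): OLD=148924287/1048576 → NEW=255, ERR=-118462593/1048576
(2,2): OLD=1363487037/16777216 → NEW=0, ERR=1363487037/16777216
(2,3): OLD=47621398887/268435456 → NEW=255, ERR=-20829642393/268435456
(2,4): OLD=679449862161/4294967296 → NEW=255, ERR=-415766798319/4294967296
(3,0): OLD=2532280989/16777216 → NEW=255, ERR=-1745909091/16777216
(3,1): OLD=18284362713/134217728 → NEW=255, ERR=-15941157927/134217728
(3,2): OLD=690735565859/4294967296 → NEW=255, ERR=-404481094621/4294967296
(3,3): OLD=1009128834123/8589934592 → NEW=0, ERR=1009128834123/8589934592
(3,4): OLD=29315159133079/137438953472 → NEW=255, ERR=-5731774002281/137438953472
Output grid:
  Row 0: .....  (5 black, running=5)
  Row 1: #.##.  (2 black, running=7)
  Row 2: ##.##  (1 black, running=8)
  Row 3: ###.#  (1 black, running=9)

Answer: 9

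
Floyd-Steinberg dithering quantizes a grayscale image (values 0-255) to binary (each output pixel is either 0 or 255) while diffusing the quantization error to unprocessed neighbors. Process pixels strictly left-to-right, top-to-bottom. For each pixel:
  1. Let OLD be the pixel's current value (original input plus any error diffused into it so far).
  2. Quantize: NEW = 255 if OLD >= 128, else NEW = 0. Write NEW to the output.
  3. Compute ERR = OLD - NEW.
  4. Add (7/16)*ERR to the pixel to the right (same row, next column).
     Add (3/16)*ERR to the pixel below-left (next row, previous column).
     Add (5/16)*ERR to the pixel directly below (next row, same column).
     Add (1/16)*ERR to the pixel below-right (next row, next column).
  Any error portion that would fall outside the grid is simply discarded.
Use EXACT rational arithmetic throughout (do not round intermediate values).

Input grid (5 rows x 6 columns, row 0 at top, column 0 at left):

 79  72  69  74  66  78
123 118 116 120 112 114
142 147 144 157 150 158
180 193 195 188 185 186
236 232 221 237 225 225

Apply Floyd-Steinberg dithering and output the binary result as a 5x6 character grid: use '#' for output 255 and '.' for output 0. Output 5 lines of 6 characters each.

Answer: .....#
####..
..#.##
####.#
######

Derivation:
(0,0): OLD=79 → NEW=0, ERR=79
(0,1): OLD=1705/16 → NEW=0, ERR=1705/16
(0,2): OLD=29599/256 → NEW=0, ERR=29599/256
(0,3): OLD=510297/4096 → NEW=0, ERR=510297/4096
(0,4): OLD=7897455/65536 → NEW=0, ERR=7897455/65536
(0,5): OLD=137071113/1048576 → NEW=255, ERR=-130315767/1048576
(1,0): OLD=42923/256 → NEW=255, ERR=-22357/256
(1,1): OLD=286125/2048 → NEW=255, ERR=-236115/2048
(1,2): OLD=8631857/65536 → NEW=255, ERR=-8079823/65536
(1,3): OLD=35340957/262144 → NEW=255, ERR=-31505763/262144
(1,4): OLD=1368371959/16777216 → NEW=0, ERR=1368371959/16777216
(1,5): OLD=31776732817/268435456 → NEW=0, ERR=31776732817/268435456
(2,0): OLD=3050431/32768 → NEW=0, ERR=3050431/32768
(2,1): OLD=129105445/1048576 → NEW=0, ERR=129105445/1048576
(2,2): OLD=2174311343/16777216 → NEW=255, ERR=-2103878737/16777216
(2,3): OLD=9686026231/134217728 → NEW=0, ERR=9686026231/134217728
(2,4): OLD=952387515493/4294967296 → NEW=255, ERR=-142829144987/4294967296
(2,5): OLD=12750315156243/68719476736 → NEW=255, ERR=-4773151411437/68719476736
(3,0): OLD=3895284175/16777216 → NEW=255, ERR=-382905905/16777216
(3,1): OLD=27353160867/134217728 → NEW=255, ERR=-6872359773/134217728
(3,2): OLD=166040609561/1073741824 → NEW=255, ERR=-107763555559/1073741824
(3,3): OLD=10484565876043/68719476736 → NEW=255, ERR=-7038900691637/68719476736
(3,4): OLD=66675402947051/549755813888 → NEW=0, ERR=66675402947051/549755813888
(3,5): OLD=1893592935744229/8796093022208 → NEW=255, ERR=-349410784918811/8796093022208
(4,0): OLD=470872825409/2147483648 → NEW=255, ERR=-76735504831/2147483648
(4,1): OLD=6188928696525/34359738368 → NEW=255, ERR=-2572804587315/34359738368
(4,2): OLD=147853117458519/1099511627776 → NEW=255, ERR=-132522347624361/1099511627776
(4,3): OLD=2968282140614995/17592186044416 → NEW=255, ERR=-1517725300711085/17592186044416
(4,4): OLD=59477433839876227/281474976710656 → NEW=255, ERR=-12298685221341053/281474976710656
(4,5): OLD=905451200330854581/4503599627370496 → NEW=255, ERR=-242966704648621899/4503599627370496
Row 0: .....#
Row 1: ####..
Row 2: ..#.##
Row 3: ####.#
Row 4: ######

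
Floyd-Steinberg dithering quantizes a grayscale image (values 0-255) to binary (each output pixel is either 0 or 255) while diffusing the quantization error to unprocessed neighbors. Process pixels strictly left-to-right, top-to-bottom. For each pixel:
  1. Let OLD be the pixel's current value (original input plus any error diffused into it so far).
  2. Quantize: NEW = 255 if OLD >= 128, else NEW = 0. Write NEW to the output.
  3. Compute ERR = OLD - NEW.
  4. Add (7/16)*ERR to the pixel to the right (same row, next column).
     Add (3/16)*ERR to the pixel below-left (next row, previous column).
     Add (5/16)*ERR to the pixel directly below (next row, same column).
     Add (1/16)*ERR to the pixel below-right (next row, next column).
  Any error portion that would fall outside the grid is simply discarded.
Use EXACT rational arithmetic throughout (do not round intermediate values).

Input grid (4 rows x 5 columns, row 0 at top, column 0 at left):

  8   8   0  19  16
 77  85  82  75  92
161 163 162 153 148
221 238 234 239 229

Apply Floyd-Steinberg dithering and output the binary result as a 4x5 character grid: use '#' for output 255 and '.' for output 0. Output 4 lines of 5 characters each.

Answer: .....
..#..
##.##
#####

Derivation:
(0,0): OLD=8 → NEW=0, ERR=8
(0,1): OLD=23/2 → NEW=0, ERR=23/2
(0,2): OLD=161/32 → NEW=0, ERR=161/32
(0,3): OLD=10855/512 → NEW=0, ERR=10855/512
(0,4): OLD=207057/8192 → NEW=0, ERR=207057/8192
(1,0): OLD=2613/32 → NEW=0, ERR=2613/32
(1,1): OLD=32195/256 → NEW=0, ERR=32195/256
(1,2): OLD=1173807/8192 → NEW=255, ERR=-915153/8192
(1,3): OLD=1238779/32768 → NEW=0, ERR=1238779/32768
(1,4): OLD=61741809/524288 → NEW=0, ERR=61741809/524288
(2,0): OLD=860561/4096 → NEW=255, ERR=-183919/4096
(2,1): OLD=21864539/131072 → NEW=255, ERR=-11558821/131072
(2,2): OLD=216963825/2097152 → NEW=0, ERR=216963825/2097152
(2,3): OLD=7555606691/33554432 → NEW=255, ERR=-1000773469/33554432
(2,4): OLD=93477369269/536870912 → NEW=255, ERR=-43424713291/536870912
(3,0): OLD=399367089/2097152 → NEW=255, ERR=-135406671/2097152
(3,1): OLD=3335063693/16777216 → NEW=255, ERR=-943126387/16777216
(3,2): OLD=123819751407/536870912 → NEW=255, ERR=-13082331153/536870912
(3,3): OLD=225828096403/1073741824 → NEW=255, ERR=-47976068717/1073741824
(3,4): OLD=3132085678199/17179869184 → NEW=255, ERR=-1248780963721/17179869184
Row 0: .....
Row 1: ..#..
Row 2: ##.##
Row 3: #####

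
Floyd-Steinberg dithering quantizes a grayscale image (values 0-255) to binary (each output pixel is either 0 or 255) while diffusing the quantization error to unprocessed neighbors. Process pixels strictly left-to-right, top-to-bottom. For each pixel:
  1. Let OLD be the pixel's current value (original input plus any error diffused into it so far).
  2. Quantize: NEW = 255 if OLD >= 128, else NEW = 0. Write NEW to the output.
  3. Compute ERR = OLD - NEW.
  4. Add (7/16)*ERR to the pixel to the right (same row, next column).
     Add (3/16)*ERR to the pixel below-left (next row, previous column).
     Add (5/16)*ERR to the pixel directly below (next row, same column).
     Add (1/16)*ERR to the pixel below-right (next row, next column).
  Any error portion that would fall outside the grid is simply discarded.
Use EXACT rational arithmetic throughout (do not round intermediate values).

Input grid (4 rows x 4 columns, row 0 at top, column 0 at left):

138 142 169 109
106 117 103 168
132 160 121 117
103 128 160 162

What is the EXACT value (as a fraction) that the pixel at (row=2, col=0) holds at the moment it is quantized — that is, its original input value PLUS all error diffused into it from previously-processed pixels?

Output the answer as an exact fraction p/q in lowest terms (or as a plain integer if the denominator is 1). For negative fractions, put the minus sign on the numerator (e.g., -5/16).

Answer: 4671451/32768

Derivation:
(0,0): OLD=138 → NEW=255, ERR=-117
(0,1): OLD=1453/16 → NEW=0, ERR=1453/16
(0,2): OLD=53435/256 → NEW=255, ERR=-11845/256
(0,3): OLD=363549/4096 → NEW=0, ERR=363549/4096
(1,0): OLD=22135/256 → NEW=0, ERR=22135/256
(1,1): OLD=342465/2048 → NEW=255, ERR=-179775/2048
(1,2): OLD=4748373/65536 → NEW=0, ERR=4748373/65536
(1,3): OLD=235450979/1048576 → NEW=255, ERR=-31935901/1048576
(2,0): OLD=4671451/32768 → NEW=255, ERR=-3684389/32768
Target (2,0): original=132, with diffused error = 4671451/32768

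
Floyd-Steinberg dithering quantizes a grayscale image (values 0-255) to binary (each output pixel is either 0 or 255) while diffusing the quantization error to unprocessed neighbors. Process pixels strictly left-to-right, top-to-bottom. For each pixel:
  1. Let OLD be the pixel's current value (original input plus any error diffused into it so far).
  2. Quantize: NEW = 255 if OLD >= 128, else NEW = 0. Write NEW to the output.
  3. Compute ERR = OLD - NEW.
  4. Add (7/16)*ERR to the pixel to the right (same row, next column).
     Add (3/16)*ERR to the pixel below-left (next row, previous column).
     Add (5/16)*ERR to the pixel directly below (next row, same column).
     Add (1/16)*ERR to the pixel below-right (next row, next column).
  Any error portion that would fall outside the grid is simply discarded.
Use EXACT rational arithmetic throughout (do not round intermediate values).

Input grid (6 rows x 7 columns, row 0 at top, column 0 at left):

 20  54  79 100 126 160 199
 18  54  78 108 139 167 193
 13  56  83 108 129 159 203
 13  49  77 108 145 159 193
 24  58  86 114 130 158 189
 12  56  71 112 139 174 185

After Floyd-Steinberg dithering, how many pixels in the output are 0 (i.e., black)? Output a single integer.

Answer: 24

Derivation:
(0,0): OLD=20 → NEW=0, ERR=20
(0,1): OLD=251/4 → NEW=0, ERR=251/4
(0,2): OLD=6813/64 → NEW=0, ERR=6813/64
(0,3): OLD=150091/1024 → NEW=255, ERR=-111029/1024
(0,4): OLD=1287181/16384 → NEW=0, ERR=1287181/16384
(0,5): OLD=50953307/262144 → NEW=255, ERR=-15893413/262144
(0,6): OLD=723412605/4194304 → NEW=255, ERR=-346134915/4194304
(1,0): OLD=2305/64 → NEW=0, ERR=2305/64
(1,1): OLD=56615/512 → NEW=0, ERR=56615/512
(1,2): OLD=2346771/16384 → NEW=255, ERR=-1831149/16384
(1,3): OLD=3054215/65536 → NEW=0, ERR=3054215/65536
(1,4): OLD=695397093/4194304 → NEW=255, ERR=-374150427/4194304
(1,5): OLD=3303883925/33554432 → NEW=0, ERR=3303883925/33554432
(1,6): OLD=110863520027/536870912 → NEW=255, ERR=-26038562533/536870912
(2,0): OLD=368541/8192 → NEW=0, ERR=368541/8192
(2,1): OLD=23994671/262144 → NEW=0, ERR=23994671/262144
(2,2): OLD=435235469/4194304 → NEW=0, ERR=435235469/4194304
(2,3): OLD=4840264485/33554432 → NEW=255, ERR=-3716115675/33554432
(2,4): OLD=19876465349/268435456 → NEW=0, ERR=19876465349/268435456
(2,5): OLD=1782373886759/8589934592 → NEW=255, ERR=-408059434201/8589934592
(2,6): OLD=23806400797569/137438953472 → NEW=255, ERR=-11240532337791/137438953472
(3,0): OLD=185476525/4194304 → NEW=0, ERR=185476525/4194304
(3,1): OLD=4000321545/33554432 → NEW=0, ERR=4000321545/33554432
(3,2): OLD=39336850331/268435456 → NEW=255, ERR=-29114190949/268435456
(3,3): OLD=49724242597/1073741824 → NEW=0, ERR=49724242597/1073741824
(3,4): OLD=23717936379309/137438953472 → NEW=255, ERR=-11328996756051/137438953472
(3,5): OLD=107076059424823/1099511627776 → NEW=0, ERR=107076059424823/1099511627776
(3,6): OLD=3642971421456681/17592186044416 → NEW=255, ERR=-843036019869399/17592186044416
(4,0): OLD=32304927523/536870912 → NEW=0, ERR=32304927523/536870912
(4,1): OLD=893432272103/8589934592 → NEW=0, ERR=893432272103/8589934592
(4,2): OLD=15632969489321/137438953472 → NEW=0, ERR=15632969489321/137438953472
(4,3): OLD=171524748393107/1099511627776 → NEW=255, ERR=-108850716689773/1099511627776
(4,4): OLD=722007550698713/8796093022208 → NEW=0, ERR=722007550698713/8796093022208
(4,5): OLD=59168017139668745/281474976710656 → NEW=255, ERR=-12608101921548535/281474976710656
(4,6): OLD=722892205745386767/4503599627370496 → NEW=255, ERR=-425525699234089713/4503599627370496
(5,0): OLD=6913958459813/137438953472 → NEW=0, ERR=6913958459813/137438953472
(5,1): OLD=149093281605847/1099511627776 → NEW=255, ERR=-131282183477033/1099511627776
(5,2): OLD=371597942573505/8796093022208 → NEW=0, ERR=371597942573505/8796093022208
(5,3): OLD=8588144162816517/70368744177664 → NEW=0, ERR=8588144162816517/70368744177664
(5,4): OLD=916299503637928007/4503599627370496 → NEW=255, ERR=-232118401341548473/4503599627370496
(5,5): OLD=4498817583870105335/36028797018963968 → NEW=0, ERR=4498817583870105335/36028797018963968
(5,6): OLD=119502097247902281625/576460752303423488 → NEW=255, ERR=-27495394589470707815/576460752303423488
Output grid:
  Row 0: ...#.##  (4 black, running=4)
  Row 1: ..#.#.#  (4 black, running=8)
  Row 2: ...#.##  (4 black, running=12)
  Row 3: ..#.#.#  (4 black, running=16)
  Row 4: ...#.##  (4 black, running=20)
  Row 5: .#..#.#  (4 black, running=24)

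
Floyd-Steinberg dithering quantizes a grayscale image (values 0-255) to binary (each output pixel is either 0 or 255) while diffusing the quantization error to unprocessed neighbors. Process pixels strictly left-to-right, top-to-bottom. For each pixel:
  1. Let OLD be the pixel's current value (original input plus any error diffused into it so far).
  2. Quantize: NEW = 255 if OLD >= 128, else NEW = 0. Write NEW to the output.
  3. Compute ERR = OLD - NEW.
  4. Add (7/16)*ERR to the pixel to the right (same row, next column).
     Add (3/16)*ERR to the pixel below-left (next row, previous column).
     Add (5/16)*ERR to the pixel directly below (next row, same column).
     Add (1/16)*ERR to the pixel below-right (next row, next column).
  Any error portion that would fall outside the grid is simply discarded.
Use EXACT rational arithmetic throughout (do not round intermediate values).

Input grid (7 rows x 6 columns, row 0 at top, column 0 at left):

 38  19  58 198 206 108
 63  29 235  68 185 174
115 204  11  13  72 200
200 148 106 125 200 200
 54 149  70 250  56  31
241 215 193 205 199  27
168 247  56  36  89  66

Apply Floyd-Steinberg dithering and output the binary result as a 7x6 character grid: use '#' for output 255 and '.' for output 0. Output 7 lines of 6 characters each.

Answer: ...##.
..#.##
##...#
#.#.##
.#.#..
#####.
##....

Derivation:
(0,0): OLD=38 → NEW=0, ERR=38
(0,1): OLD=285/8 → NEW=0, ERR=285/8
(0,2): OLD=9419/128 → NEW=0, ERR=9419/128
(0,3): OLD=471437/2048 → NEW=255, ERR=-50803/2048
(0,4): OLD=6394587/32768 → NEW=255, ERR=-1961253/32768
(0,5): OLD=42894333/524288 → NEW=0, ERR=42894333/524288
(1,0): OLD=10439/128 → NEW=0, ERR=10439/128
(1,1): OLD=94193/1024 → NEW=0, ERR=94193/1024
(1,2): OLD=9693253/32768 → NEW=255, ERR=1337413/32768
(1,3): OLD=9369185/131072 → NEW=0, ERR=9369185/131072
(1,4): OLD=1773006851/8388608 → NEW=255, ERR=-366088189/8388608
(1,5): OLD=23720733221/134217728 → NEW=255, ERR=-10504787419/134217728
(2,0): OLD=2584299/16384 → NEW=255, ERR=-1593621/16384
(2,1): OLD=106399561/524288 → NEW=255, ERR=-27293879/524288
(2,2): OLD=168867611/8388608 → NEW=0, ERR=168867611/8388608
(2,3): OLD=2584578051/67108864 → NEW=0, ERR=2584578051/67108864
(2,4): OLD=139595543433/2147483648 → NEW=0, ERR=139595543433/2147483648
(2,5): OLD=6915014907727/34359738368 → NEW=255, ERR=-1846718376113/34359738368
(3,0): OLD=1340860603/8388608 → NEW=255, ERR=-798234437/8388608
(3,1): OLD=5891870623/67108864 → NEW=0, ERR=5891870623/67108864
(3,2): OLD=83037274893/536870912 → NEW=255, ERR=-53864807667/536870912
(3,3): OLD=3662301908199/34359738368 → NEW=0, ERR=3662301908199/34359738368
(3,4): OLD=71269034221703/274877906944 → NEW=255, ERR=1175167950983/274877906944
(3,5): OLD=831834972392585/4398046511104 → NEW=255, ERR=-289666887938935/4398046511104
(4,0): OLD=43728292885/1073741824 → NEW=0, ERR=43728292885/1073741824
(4,1): OLD=2911885354513/17179869184 → NEW=255, ERR=-1468981287407/17179869184
(4,2): OLD=14683973978595/549755813888 → NEW=0, ERR=14683973978595/549755813888
(4,3): OLD=2546688670712975/8796093022208 → NEW=255, ERR=303684950049935/8796093022208
(4,4): OLD=9394668831270527/140737488355328 → NEW=0, ERR=9394668831270527/140737488355328
(4,5): OLD=89823459963810073/2251799813685248 → NEW=0, ERR=89823459963810073/2251799813685248
(5,0): OLD=65336895142083/274877906944 → NEW=255, ERR=-4756971128637/274877906944
(5,1): OLD=1655966205881587/8796093022208 → NEW=255, ERR=-587037514781453/8796093022208
(5,2): OLD=12193363499196577/70368744177664 → NEW=255, ERR=-5750666266107743/70368744177664
(5,3): OLD=437347533916294139/2251799813685248 → NEW=255, ERR=-136861418573444101/2251799813685248
(5,4): OLD=913810988795697083/4503599627370496 → NEW=255, ERR=-234606916183779397/4503599627370496
(5,5): OLD=1502170627976356087/72057594037927936 → NEW=0, ERR=1502170627976356087/72057594037927936
(6,0): OLD=21121670118768825/140737488355328 → NEW=255, ERR=-14766389411839815/140737488355328
(6,1): OLD=368927260100352709/2251799813685248 → NEW=255, ERR=-205281692389385531/2251799813685248
(6,2): OLD=-225082918936334915/9007199254740992 → NEW=0, ERR=-225082918936334915/9007199254740992
(6,3): OLD=-1268388812456882519/144115188075855872 → NEW=0, ERR=-1268388812456882519/144115188075855872
(6,4): OLD=159058092522573594633/2305843009213693952 → NEW=0, ERR=159058092522573594633/2305843009213693952
(6,5): OLD=3668605424777797898399/36893488147419103232 → NEW=0, ERR=3668605424777797898399/36893488147419103232
Row 0: ...##.
Row 1: ..#.##
Row 2: ##...#
Row 3: #.#.##
Row 4: .#.#..
Row 5: #####.
Row 6: ##....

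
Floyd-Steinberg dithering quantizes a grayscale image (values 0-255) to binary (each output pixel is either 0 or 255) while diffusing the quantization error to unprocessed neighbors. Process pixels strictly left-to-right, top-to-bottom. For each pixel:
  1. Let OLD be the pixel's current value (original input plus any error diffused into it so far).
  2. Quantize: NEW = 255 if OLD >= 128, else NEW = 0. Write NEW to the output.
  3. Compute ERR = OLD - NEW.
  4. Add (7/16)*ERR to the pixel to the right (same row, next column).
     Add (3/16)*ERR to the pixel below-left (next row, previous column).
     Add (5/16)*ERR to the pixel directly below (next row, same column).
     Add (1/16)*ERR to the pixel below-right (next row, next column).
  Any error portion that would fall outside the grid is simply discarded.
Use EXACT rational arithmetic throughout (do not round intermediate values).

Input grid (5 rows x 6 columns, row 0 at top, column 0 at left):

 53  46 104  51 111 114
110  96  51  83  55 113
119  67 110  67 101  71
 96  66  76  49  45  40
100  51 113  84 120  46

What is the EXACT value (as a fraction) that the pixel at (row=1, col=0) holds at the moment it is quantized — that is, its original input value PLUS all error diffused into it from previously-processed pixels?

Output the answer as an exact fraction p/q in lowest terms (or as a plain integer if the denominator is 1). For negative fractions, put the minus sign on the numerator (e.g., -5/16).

Answer: 35721/256

Derivation:
(0,0): OLD=53 → NEW=0, ERR=53
(0,1): OLD=1107/16 → NEW=0, ERR=1107/16
(0,2): OLD=34373/256 → NEW=255, ERR=-30907/256
(0,3): OLD=-7453/4096 → NEW=0, ERR=-7453/4096
(0,4): OLD=7222325/65536 → NEW=0, ERR=7222325/65536
(0,5): OLD=170093939/1048576 → NEW=255, ERR=-97292941/1048576
(1,0): OLD=35721/256 → NEW=255, ERR=-29559/256
Target (1,0): original=110, with diffused error = 35721/256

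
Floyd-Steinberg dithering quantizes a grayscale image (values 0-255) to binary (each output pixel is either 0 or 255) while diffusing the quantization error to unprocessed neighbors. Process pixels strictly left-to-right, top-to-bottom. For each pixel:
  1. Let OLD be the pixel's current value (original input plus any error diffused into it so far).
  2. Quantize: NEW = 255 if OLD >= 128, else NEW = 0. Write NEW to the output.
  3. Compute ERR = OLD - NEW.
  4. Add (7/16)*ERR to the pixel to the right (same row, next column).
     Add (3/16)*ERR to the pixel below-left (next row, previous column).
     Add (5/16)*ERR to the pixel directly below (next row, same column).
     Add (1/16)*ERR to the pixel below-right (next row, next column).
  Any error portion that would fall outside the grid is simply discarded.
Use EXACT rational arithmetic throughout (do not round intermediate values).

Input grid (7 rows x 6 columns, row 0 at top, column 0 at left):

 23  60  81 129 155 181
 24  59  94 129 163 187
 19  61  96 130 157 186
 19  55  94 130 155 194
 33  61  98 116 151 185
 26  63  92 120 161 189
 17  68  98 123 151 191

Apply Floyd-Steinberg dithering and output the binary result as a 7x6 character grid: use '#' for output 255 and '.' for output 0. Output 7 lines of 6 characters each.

(0,0): OLD=23 → NEW=0, ERR=23
(0,1): OLD=1121/16 → NEW=0, ERR=1121/16
(0,2): OLD=28583/256 → NEW=0, ERR=28583/256
(0,3): OLD=728465/4096 → NEW=255, ERR=-316015/4096
(0,4): OLD=7945975/65536 → NEW=0, ERR=7945975/65536
(0,5): OLD=245414081/1048576 → NEW=255, ERR=-21972799/1048576
(1,0): OLD=11347/256 → NEW=0, ERR=11347/256
(1,1): OLD=251205/2048 → NEW=0, ERR=251205/2048
(1,2): OLD=11302825/65536 → NEW=255, ERR=-5408855/65536
(1,3): OLD=25819573/262144 → NEW=0, ERR=25819573/262144
(1,4): OLD=3946494015/16777216 → NEW=255, ERR=-331696065/16777216
(1,5): OLD=48151903497/268435456 → NEW=255, ERR=-20299137783/268435456
(2,0): OLD=1830087/32768 → NEW=0, ERR=1830087/32768
(2,1): OLD=116455421/1048576 → NEW=0, ERR=116455421/1048576
(2,2): OLD=2431544119/16777216 → NEW=255, ERR=-1846645961/16777216
(2,3): OLD=13926297919/134217728 → NEW=0, ERR=13926297919/134217728
(2,4): OLD=808284180541/4294967296 → NEW=255, ERR=-286932479939/4294967296
(2,5): OLD=9064450098043/68719476736 → NEW=255, ERR=-8459016469637/68719476736
(3,0): OLD=960947287/16777216 → NEW=0, ERR=960947287/16777216
(3,1): OLD=13102040715/134217728 → NEW=0, ERR=13102040715/134217728
(3,2): OLD=138198548561/1073741824 → NEW=255, ERR=-135605616559/1073741824
(3,3): OLD=6031243573235/68719476736 → NEW=0, ERR=6031243573235/68719476736
(3,4): OLD=85720812024211/549755813888 → NEW=255, ERR=-54466920517229/549755813888
(3,5): OLD=950085586470077/8796093022208 → NEW=0, ERR=950085586470077/8796093022208
(4,0): OLD=148610974009/2147483648 → NEW=0, ERR=148610974009/2147483648
(4,1): OLD=3493751669093/34359738368 → NEW=0, ERR=3493751669093/34359738368
(4,2): OLD=138072841156255/1099511627776 → NEW=0, ERR=138072841156255/1099511627776
(4,3): OLD=3024041280645051/17592186044416 → NEW=255, ERR=-1461966160681029/17592186044416
(4,4): OLD=30798762949353835/281474976710656 → NEW=0, ERR=30798762949353835/281474976710656
(4,5): OLD=1172883902239409677/4503599627370496 → NEW=255, ERR=24465997259933197/4503599627370496
(5,0): OLD=36663784089087/549755813888 → NEW=0, ERR=36663784089087/549755813888
(5,1): OLD=2670908307261679/17592186044416 → NEW=255, ERR=-1815099134064401/17592186044416
(5,2): OLD=10819366791981237/140737488355328 → NEW=0, ERR=10819366791981237/140737488355328
(5,3): OLD=702688733701777303/4503599627370496 → NEW=255, ERR=-445729171277699177/4503599627370496
(5,4): OLD=1330525516469533303/9007199254740992 → NEW=255, ERR=-966310293489419657/9007199254740992
(5,5): OLD=21703818878889476899/144115188075855872 → NEW=255, ERR=-15045554080453770461/144115188075855872
(6,0): OLD=5205982656141869/281474976710656 → NEW=0, ERR=5205982656141869/281474976710656
(6,1): OLD=281166780734534697/4503599627370496 → NEW=0, ERR=281166780734534697/4503599627370496
(6,2): OLD=2239764368855523585/18014398509481984 → NEW=0, ERR=2239764368855523585/18014398509481984
(6,3): OLD=37803120611532306461/288230376151711744 → NEW=255, ERR=-35695625307154188259/288230376151711744
(6,4): OLD=173085573229653740477/4611686018427387904 → NEW=0, ERR=173085573229653740477/4611686018427387904
(6,5): OLD=12402871961782487479819/73786976294838206464 → NEW=255, ERR=-6412806993401255168501/73786976294838206464
Row 0: ...#.#
Row 1: ..#.##
Row 2: ..#.##
Row 3: ..#.#.
Row 4: ...#.#
Row 5: .#.###
Row 6: ...#.#

Answer: ...#.#
..#.##
..#.##
..#.#.
...#.#
.#.###
...#.#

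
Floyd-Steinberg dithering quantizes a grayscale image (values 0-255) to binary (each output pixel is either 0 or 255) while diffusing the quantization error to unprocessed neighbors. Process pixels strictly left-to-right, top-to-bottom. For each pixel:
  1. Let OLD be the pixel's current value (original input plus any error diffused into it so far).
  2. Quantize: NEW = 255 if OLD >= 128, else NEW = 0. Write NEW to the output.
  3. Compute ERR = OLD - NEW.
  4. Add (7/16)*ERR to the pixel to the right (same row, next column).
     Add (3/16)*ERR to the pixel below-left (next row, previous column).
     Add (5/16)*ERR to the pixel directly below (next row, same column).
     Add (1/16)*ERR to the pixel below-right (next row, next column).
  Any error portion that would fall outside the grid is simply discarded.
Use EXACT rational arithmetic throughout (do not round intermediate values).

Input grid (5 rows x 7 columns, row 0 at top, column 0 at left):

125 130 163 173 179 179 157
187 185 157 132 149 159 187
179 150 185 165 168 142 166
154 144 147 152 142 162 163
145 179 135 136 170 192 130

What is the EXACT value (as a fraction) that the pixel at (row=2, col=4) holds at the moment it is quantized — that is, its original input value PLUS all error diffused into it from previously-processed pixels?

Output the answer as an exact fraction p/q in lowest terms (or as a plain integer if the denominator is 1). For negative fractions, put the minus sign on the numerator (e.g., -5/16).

(0,0): OLD=125 → NEW=0, ERR=125
(0,1): OLD=2955/16 → NEW=255, ERR=-1125/16
(0,2): OLD=33853/256 → NEW=255, ERR=-31427/256
(0,3): OLD=488619/4096 → NEW=0, ERR=488619/4096
(0,4): OLD=15151277/65536 → NEW=255, ERR=-1560403/65536
(0,5): OLD=176772283/1048576 → NEW=255, ERR=-90614597/1048576
(0,6): OLD=1999720733/16777216 → NEW=0, ERR=1999720733/16777216
(1,0): OLD=54497/256 → NEW=255, ERR=-10783/256
(1,1): OLD=264999/2048 → NEW=255, ERR=-257241/2048
(1,2): OLD=5351475/65536 → NEW=0, ERR=5351475/65536
(1,3): OLD=50558839/262144 → NEW=255, ERR=-16287881/262144
(1,4): OLD=1772154949/16777216 → NEW=0, ERR=1772154949/16777216
(1,5): OLD=26718426709/134217728 → NEW=255, ERR=-7507093931/134217728
(1,6): OLD=417419945563/2147483648 → NEW=255, ERR=-130188384677/2147483648
(2,0): OLD=4662429/32768 → NEW=255, ERR=-3693411/32768
(2,1): OLD=77714063/1048576 → NEW=0, ERR=77714063/1048576
(2,2): OLD=3748739437/16777216 → NEW=255, ERR=-529450643/16777216
(2,3): OLD=21030008133/134217728 → NEW=255, ERR=-13195512507/134217728
(2,4): OLD=154217093205/1073741824 → NEW=255, ERR=-119587071915/1073741824
Target (2,4): original=168, with diffused error = 154217093205/1073741824

Answer: 154217093205/1073741824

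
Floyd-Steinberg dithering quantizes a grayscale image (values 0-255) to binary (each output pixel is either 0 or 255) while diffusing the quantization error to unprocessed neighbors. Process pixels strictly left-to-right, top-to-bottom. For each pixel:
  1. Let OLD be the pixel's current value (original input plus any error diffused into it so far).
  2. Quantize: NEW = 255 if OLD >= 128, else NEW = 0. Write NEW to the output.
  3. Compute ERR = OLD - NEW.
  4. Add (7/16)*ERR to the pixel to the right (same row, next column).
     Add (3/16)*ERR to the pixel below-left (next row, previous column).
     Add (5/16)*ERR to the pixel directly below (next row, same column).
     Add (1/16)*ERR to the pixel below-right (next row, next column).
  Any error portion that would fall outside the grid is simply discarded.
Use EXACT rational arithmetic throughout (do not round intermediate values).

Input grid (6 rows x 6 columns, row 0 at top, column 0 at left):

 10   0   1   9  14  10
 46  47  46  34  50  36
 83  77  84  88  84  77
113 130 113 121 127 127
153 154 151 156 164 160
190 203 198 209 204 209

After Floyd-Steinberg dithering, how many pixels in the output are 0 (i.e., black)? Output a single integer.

Answer: 21

Derivation:
(0,0): OLD=10 → NEW=0, ERR=10
(0,1): OLD=35/8 → NEW=0, ERR=35/8
(0,2): OLD=373/128 → NEW=0, ERR=373/128
(0,3): OLD=21043/2048 → NEW=0, ERR=21043/2048
(0,4): OLD=606053/32768 → NEW=0, ERR=606053/32768
(0,5): OLD=9485251/524288 → NEW=0, ERR=9485251/524288
(1,0): OLD=6393/128 → NEW=0, ERR=6393/128
(1,1): OLD=73103/1024 → NEW=0, ERR=73103/1024
(1,2): OLD=2632699/32768 → NEW=0, ERR=2632699/32768
(1,3): OLD=9962943/131072 → NEW=0, ERR=9962943/131072
(1,4): OLD=780719805/8388608 → NEW=0, ERR=780719805/8388608
(1,5): OLD=11210846491/134217728 → NEW=0, ERR=11210846491/134217728
(2,0): OLD=1834901/16384 → NEW=0, ERR=1834901/16384
(2,1): OLD=87289975/524288 → NEW=255, ERR=-46403465/524288
(2,2): OLD=747418789/8388608 → NEW=0, ERR=747418789/8388608
(2,3): OLD=11623681853/67108864 → NEW=255, ERR=-5489078467/67108864
(2,4): OLD=209833705399/2147483648 → NEW=0, ERR=209833705399/2147483648
(2,5): OLD=5211267781489/34359738368 → NEW=255, ERR=-3550465502351/34359738368
(3,0): OLD=1102286469/8388608 → NEW=255, ERR=-1036808571/8388608
(3,1): OLD=4830046561/67108864 → NEW=0, ERR=4830046561/67108864
(3,2): OLD=81316512339/536870912 → NEW=255, ERR=-55585570221/536870912
(3,3): OLD=2543720147801/34359738368 → NEW=0, ERR=2543720147801/34359738368
(3,4): OLD=45474960574073/274877906944 → NEW=255, ERR=-24618905696647/274877906944
(3,5): OLD=271059661230711/4398046511104 → NEW=0, ERR=271059661230711/4398046511104
(4,0): OLD=137300295915/1073741824 → NEW=0, ERR=137300295915/1073741824
(4,1): OLD=3526980732207/17179869184 → NEW=255, ERR=-853885909713/17179869184
(4,2): OLD=63375486973021/549755813888 → NEW=0, ERR=63375486973021/549755813888
(4,3): OLD=1814683474013489/8796093022208 → NEW=255, ERR=-428320246649551/8796093022208
(4,4): OLD=18421231777484737/140737488355328 → NEW=255, ERR=-17466827753123903/140737488355328
(4,5): OLD=268784841998002855/2251799813685248 → NEW=0, ERR=268784841998002855/2251799813685248
(5,0): OLD=60649168263421/274877906944 → NEW=255, ERR=-9444698007299/274877906944
(5,1): OLD=1777183578279501/8796093022208 → NEW=255, ERR=-465820142383539/8796093022208
(5,2): OLD=13976585164895071/70368744177664 → NEW=255, ERR=-3967444600409249/70368744177664
(5,3): OLD=344639958328244933/2251799813685248 → NEW=255, ERR=-229568994161493307/2251799813685248
(5,4): OLD=630281244417500949/4503599627370496 → NEW=255, ERR=-518136660561975531/4503599627370496
(5,5): OLD=13561990461873173561/72057594037927936 → NEW=255, ERR=-4812696017798450119/72057594037927936
Output grid:
  Row 0: ......  (6 black, running=6)
  Row 1: ......  (6 black, running=12)
  Row 2: .#.#.#  (3 black, running=15)
  Row 3: #.#.#.  (3 black, running=18)
  Row 4: .#.##.  (3 black, running=21)
  Row 5: ######  (0 black, running=21)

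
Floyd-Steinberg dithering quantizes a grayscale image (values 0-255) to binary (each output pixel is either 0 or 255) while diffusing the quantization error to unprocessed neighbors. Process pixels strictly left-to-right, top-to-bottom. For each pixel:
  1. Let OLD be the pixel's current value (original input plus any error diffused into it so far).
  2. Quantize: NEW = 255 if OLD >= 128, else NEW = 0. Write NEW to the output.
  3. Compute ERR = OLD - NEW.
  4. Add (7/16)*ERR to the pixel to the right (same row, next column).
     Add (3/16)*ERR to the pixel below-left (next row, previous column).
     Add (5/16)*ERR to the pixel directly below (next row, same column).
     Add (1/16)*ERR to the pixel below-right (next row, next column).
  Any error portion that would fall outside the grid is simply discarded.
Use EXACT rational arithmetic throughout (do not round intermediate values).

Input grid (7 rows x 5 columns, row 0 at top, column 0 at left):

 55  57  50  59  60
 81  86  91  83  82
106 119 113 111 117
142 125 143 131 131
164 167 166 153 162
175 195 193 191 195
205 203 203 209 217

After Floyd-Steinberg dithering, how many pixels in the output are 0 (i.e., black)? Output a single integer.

Answer: 16

Derivation:
(0,0): OLD=55 → NEW=0, ERR=55
(0,1): OLD=1297/16 → NEW=0, ERR=1297/16
(0,2): OLD=21879/256 → NEW=0, ERR=21879/256
(0,3): OLD=394817/4096 → NEW=0, ERR=394817/4096
(0,4): OLD=6695879/65536 → NEW=0, ERR=6695879/65536
(1,0): OLD=29027/256 → NEW=0, ERR=29027/256
(1,1): OLD=369461/2048 → NEW=255, ERR=-152779/2048
(1,2): OLD=7091673/65536 → NEW=0, ERR=7091673/65536
(1,3): OLD=48486885/262144 → NEW=255, ERR=-18359835/262144
(1,4): OLD=374599951/4194304 → NEW=0, ERR=374599951/4194304
(2,0): OLD=4176151/32768 → NEW=0, ERR=4176151/32768
(2,1): OLD=187507949/1048576 → NEW=255, ERR=-79878931/1048576
(2,2): OLD=1605465863/16777216 → NEW=0, ERR=1605465863/16777216
(2,3): OLD=41470117157/268435456 → NEW=255, ERR=-26980924123/268435456
(2,4): OLD=414716218051/4294967296 → NEW=0, ERR=414716218051/4294967296
(3,0): OLD=2810912039/16777216 → NEW=255, ERR=-1467278041/16777216
(3,1): OLD=11923879067/134217728 → NEW=0, ERR=11923879067/134217728
(3,2): OLD=808160120601/4294967296 → NEW=255, ERR=-287056539879/4294967296
(3,3): OLD=811191207313/8589934592 → NEW=0, ERR=811191207313/8589934592
(3,4): OLD=26966613964597/137438953472 → NEW=255, ERR=-8080319170763/137438953472
(4,0): OLD=329267833833/2147483648 → NEW=255, ERR=-218340496407/2147483648
(4,1): OLD=9090413517801/68719476736 → NEW=255, ERR=-8433053049879/68719476736
(4,2): OLD=126096650729159/1099511627776 → NEW=0, ERR=126096650729159/1099511627776
(4,3): OLD=3826029258272745/17592186044416 → NEW=255, ERR=-659978183053335/17592186044416
(4,4): OLD=37469014269041631/281474976710656 → NEW=255, ERR=-34307104792175649/281474976710656
(5,0): OLD=132180896286043/1099511627776 → NEW=0, ERR=132180896286043/1099511627776
(5,1): OLD=1973798963350097/8796093022208 → NEW=255, ERR=-269204757312943/8796093022208
(5,2): OLD=56504739831179097/281474976710656 → NEW=255, ERR=-15271379230038183/281474976710656
(5,3): OLD=157462261945842103/1125899906842624 → NEW=255, ERR=-129642214299027017/1125899906842624
(5,4): OLD=1876931509696871341/18014398509481984 → NEW=0, ERR=1876931509696871341/18014398509481984
(6,0): OLD=33330806692345131/140737488355328 → NEW=255, ERR=-2557252838263509/140737488355328
(6,1): OLD=823380595209563141/4503599627370496 → NEW=255, ERR=-325037309769913339/4503599627370496
(6,2): OLD=9437180675574371975/72057594037927936 → NEW=255, ERR=-8937505804097251705/72057594037927936
(6,3): OLD=155526250291934291853/1152921504606846976 → NEW=255, ERR=-138468733382811687027/1152921504606846976
(6,4): OLD=3501526785976086055195/18446744073709551616 → NEW=255, ERR=-1202392952819849606885/18446744073709551616
Output grid:
  Row 0: .....  (5 black, running=5)
  Row 1: .#.#.  (3 black, running=8)
  Row 2: .#.#.  (3 black, running=11)
  Row 3: #.#.#  (2 black, running=13)
  Row 4: ##.##  (1 black, running=14)
  Row 5: .###.  (2 black, running=16)
  Row 6: #####  (0 black, running=16)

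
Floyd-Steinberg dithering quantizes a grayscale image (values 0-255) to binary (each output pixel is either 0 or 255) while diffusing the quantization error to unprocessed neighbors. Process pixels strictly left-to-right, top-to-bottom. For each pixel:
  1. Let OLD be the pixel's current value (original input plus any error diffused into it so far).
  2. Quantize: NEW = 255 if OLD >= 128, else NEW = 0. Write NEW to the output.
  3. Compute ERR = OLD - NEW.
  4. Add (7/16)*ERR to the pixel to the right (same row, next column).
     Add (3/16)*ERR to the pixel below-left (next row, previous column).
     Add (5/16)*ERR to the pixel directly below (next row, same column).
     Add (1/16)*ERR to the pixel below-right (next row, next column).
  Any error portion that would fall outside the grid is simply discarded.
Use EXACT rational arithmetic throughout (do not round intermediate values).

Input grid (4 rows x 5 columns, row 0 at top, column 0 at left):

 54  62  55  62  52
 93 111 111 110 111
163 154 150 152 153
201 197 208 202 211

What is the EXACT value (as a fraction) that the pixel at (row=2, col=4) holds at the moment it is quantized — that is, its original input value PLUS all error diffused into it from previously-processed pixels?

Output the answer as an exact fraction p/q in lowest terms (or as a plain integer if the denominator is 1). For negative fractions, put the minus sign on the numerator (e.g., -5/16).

Answer: 198319792855/2147483648

Derivation:
(0,0): OLD=54 → NEW=0, ERR=54
(0,1): OLD=685/8 → NEW=0, ERR=685/8
(0,2): OLD=11835/128 → NEW=0, ERR=11835/128
(0,3): OLD=209821/2048 → NEW=0, ERR=209821/2048
(0,4): OLD=3172683/32768 → NEW=0, ERR=3172683/32768
(1,0): OLD=16119/128 → NEW=0, ERR=16119/128
(1,1): OLD=218689/1024 → NEW=255, ERR=-42431/1024
(1,2): OLD=4794837/32768 → NEW=255, ERR=-3561003/32768
(1,3): OLD=15519537/131072 → NEW=0, ERR=15519537/131072
(1,4): OLD=418302835/2097152 → NEW=255, ERR=-116470925/2097152
(2,0): OLD=3188059/16384 → NEW=255, ERR=-989861/16384
(2,1): OLD=53536793/524288 → NEW=0, ERR=53536793/524288
(2,2): OLD=1512678283/8388608 → NEW=255, ERR=-626416757/8388608
(2,3): OLD=18673161329/134217728 → NEW=255, ERR=-15552359311/134217728
(2,4): OLD=198319792855/2147483648 → NEW=0, ERR=198319792855/2147483648
Target (2,4): original=153, with diffused error = 198319792855/2147483648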